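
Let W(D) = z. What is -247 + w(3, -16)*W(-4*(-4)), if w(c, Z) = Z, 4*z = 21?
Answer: -331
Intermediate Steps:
z = 21/4 (z = (¼)*21 = 21/4 ≈ 5.2500)
W(D) = 21/4
-247 + w(3, -16)*W(-4*(-4)) = -247 - 16*21/4 = -247 - 84 = -331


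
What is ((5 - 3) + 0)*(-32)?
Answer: -64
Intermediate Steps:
((5 - 3) + 0)*(-32) = (2 + 0)*(-32) = 2*(-32) = -64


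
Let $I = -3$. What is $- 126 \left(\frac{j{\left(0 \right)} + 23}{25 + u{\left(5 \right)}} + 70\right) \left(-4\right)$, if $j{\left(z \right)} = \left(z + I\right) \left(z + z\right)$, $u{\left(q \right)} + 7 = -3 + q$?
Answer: $\frac{179298}{5} \approx 35860.0$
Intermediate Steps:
$u{\left(q \right)} = -10 + q$ ($u{\left(q \right)} = -7 + \left(-3 + q\right) = -10 + q$)
$j{\left(z \right)} = 2 z \left(-3 + z\right)$ ($j{\left(z \right)} = \left(z - 3\right) \left(z + z\right) = \left(-3 + z\right) 2 z = 2 z \left(-3 + z\right)$)
$- 126 \left(\frac{j{\left(0 \right)} + 23}{25 + u{\left(5 \right)}} + 70\right) \left(-4\right) = - 126 \left(\frac{2 \cdot 0 \left(-3 + 0\right) + 23}{25 + \left(-10 + 5\right)} + 70\right) \left(-4\right) = - 126 \left(\frac{2 \cdot 0 \left(-3\right) + 23}{25 - 5} + 70\right) \left(-4\right) = - 126 \left(\frac{0 + 23}{20} + 70\right) \left(-4\right) = - 126 \left(23 \cdot \frac{1}{20} + 70\right) \left(-4\right) = - 126 \left(\frac{23}{20} + 70\right) \left(-4\right) = - 126 \cdot \frac{1423}{20} \left(-4\right) = \left(-126\right) \left(- \frac{1423}{5}\right) = \frac{179298}{5}$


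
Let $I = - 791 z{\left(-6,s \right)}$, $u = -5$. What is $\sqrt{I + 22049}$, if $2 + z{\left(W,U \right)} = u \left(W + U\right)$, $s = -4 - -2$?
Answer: $i \sqrt{8009} \approx 89.493 i$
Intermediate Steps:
$s = -2$ ($s = -4 + 2 = -2$)
$z{\left(W,U \right)} = -2 - 5 U - 5 W$ ($z{\left(W,U \right)} = -2 - 5 \left(W + U\right) = -2 - 5 \left(U + W\right) = -2 - \left(5 U + 5 W\right) = -2 - 5 U - 5 W$)
$I = -30058$ ($I = - 791 \left(-2 - -10 - -30\right) = - 791 \left(-2 + 10 + 30\right) = \left(-791\right) 38 = -30058$)
$\sqrt{I + 22049} = \sqrt{-30058 + 22049} = \sqrt{-8009} = i \sqrt{8009}$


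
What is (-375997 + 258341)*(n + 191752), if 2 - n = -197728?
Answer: -45824894192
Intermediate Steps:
n = 197730 (n = 2 - 1*(-197728) = 2 + 197728 = 197730)
(-375997 + 258341)*(n + 191752) = (-375997 + 258341)*(197730 + 191752) = -117656*389482 = -45824894192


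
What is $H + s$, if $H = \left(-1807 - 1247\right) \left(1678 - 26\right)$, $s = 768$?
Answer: $-5044440$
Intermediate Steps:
$H = -5045208$ ($H = \left(-3054\right) 1652 = -5045208$)
$H + s = -5045208 + 768 = -5044440$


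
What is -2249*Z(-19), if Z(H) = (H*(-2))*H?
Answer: 1623778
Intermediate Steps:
Z(H) = -2*H**2 (Z(H) = (-2*H)*H = -2*H**2)
-2249*Z(-19) = -(-4498)*(-19)**2 = -(-4498)*361 = -2249*(-722) = 1623778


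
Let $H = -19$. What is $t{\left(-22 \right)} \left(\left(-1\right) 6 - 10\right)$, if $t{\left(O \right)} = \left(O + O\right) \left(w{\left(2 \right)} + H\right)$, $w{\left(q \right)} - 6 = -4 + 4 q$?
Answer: $-6336$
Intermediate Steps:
$w{\left(q \right)} = 2 + 4 q$ ($w{\left(q \right)} = 6 + \left(-4 + 4 q\right) = 2 + 4 q$)
$t{\left(O \right)} = - 18 O$ ($t{\left(O \right)} = \left(O + O\right) \left(\left(2 + 4 \cdot 2\right) - 19\right) = 2 O \left(\left(2 + 8\right) - 19\right) = 2 O \left(10 - 19\right) = 2 O \left(-9\right) = - 18 O$)
$t{\left(-22 \right)} \left(\left(-1\right) 6 - 10\right) = \left(-18\right) \left(-22\right) \left(\left(-1\right) 6 - 10\right) = 396 \left(-6 - 10\right) = 396 \left(-16\right) = -6336$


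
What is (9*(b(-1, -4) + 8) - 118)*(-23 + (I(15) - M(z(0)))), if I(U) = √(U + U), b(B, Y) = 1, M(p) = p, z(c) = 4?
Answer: 999 - 37*√30 ≈ 796.34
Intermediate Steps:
I(U) = √2*√U (I(U) = √(2*U) = √2*√U)
(9*(b(-1, -4) + 8) - 118)*(-23 + (I(15) - M(z(0)))) = (9*(1 + 8) - 118)*(-23 + (√2*√15 - 1*4)) = (9*9 - 118)*(-23 + (√30 - 4)) = (81 - 118)*(-23 + (-4 + √30)) = -37*(-27 + √30) = 999 - 37*√30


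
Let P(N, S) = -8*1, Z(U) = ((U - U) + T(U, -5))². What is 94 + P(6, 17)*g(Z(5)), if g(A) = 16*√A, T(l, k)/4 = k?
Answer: -2466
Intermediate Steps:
T(l, k) = 4*k
Z(U) = 400 (Z(U) = ((U - U) + 4*(-5))² = (0 - 20)² = (-20)² = 400)
P(N, S) = -8
94 + P(6, 17)*g(Z(5)) = 94 - 128*√400 = 94 - 128*20 = 94 - 8*320 = 94 - 2560 = -2466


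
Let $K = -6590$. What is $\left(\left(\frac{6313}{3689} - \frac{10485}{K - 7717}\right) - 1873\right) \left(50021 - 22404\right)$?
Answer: $- \frac{908831046426097}{17592841} \approx -5.1659 \cdot 10^{7}$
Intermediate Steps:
$\left(\left(\frac{6313}{3689} - \frac{10485}{K - 7717}\right) - 1873\right) \left(50021 - 22404\right) = \left(\left(\frac{6313}{3689} - \frac{10485}{-6590 - 7717}\right) - 1873\right) \left(50021 - 22404\right) = \left(\left(6313 \cdot \frac{1}{3689} - \frac{10485}{-6590 - 7717}\right) - 1873\right) 27617 = \left(\left(\frac{6313}{3689} - \frac{10485}{-14307}\right) - 1873\right) 27617 = \left(\left(\frac{6313}{3689} - - \frac{3495}{4769}\right) - 1873\right) 27617 = \left(\left(\frac{6313}{3689} + \frac{3495}{4769}\right) - 1873\right) 27617 = \left(\frac{42999752}{17592841} - 1873\right) 27617 = \left(- \frac{32908391441}{17592841}\right) 27617 = - \frac{908831046426097}{17592841}$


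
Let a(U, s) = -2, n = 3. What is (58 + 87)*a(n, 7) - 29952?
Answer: -30242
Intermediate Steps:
(58 + 87)*a(n, 7) - 29952 = (58 + 87)*(-2) - 29952 = 145*(-2) - 29952 = -290 - 29952 = -30242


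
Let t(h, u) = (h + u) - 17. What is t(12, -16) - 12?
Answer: -33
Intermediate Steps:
t(h, u) = -17 + h + u
t(12, -16) - 12 = (-17 + 12 - 16) - 12 = -21 - 12 = -33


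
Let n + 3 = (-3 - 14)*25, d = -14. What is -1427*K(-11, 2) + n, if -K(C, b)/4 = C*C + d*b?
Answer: 530416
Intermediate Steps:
K(C, b) = -4*C² + 56*b (K(C, b) = -4*(C*C - 14*b) = -4*(C² - 14*b) = -4*C² + 56*b)
n = -428 (n = -3 + (-3 - 14)*25 = -3 - 17*25 = -3 - 425 = -428)
-1427*K(-11, 2) + n = -1427*(-4*(-11)² + 56*2) - 428 = -1427*(-4*121 + 112) - 428 = -1427*(-484 + 112) - 428 = -1427*(-372) - 428 = 530844 - 428 = 530416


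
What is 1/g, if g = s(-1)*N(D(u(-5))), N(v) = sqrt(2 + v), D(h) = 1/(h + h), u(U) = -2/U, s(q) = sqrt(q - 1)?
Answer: -I*sqrt(26)/13 ≈ -0.39223*I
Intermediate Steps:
s(q) = sqrt(-1 + q)
D(h) = 1/(2*h)
g = I*sqrt(26)/2 (g = sqrt(-1 - 1)*sqrt(2 + 1/(2*((-2/(-5))))) = sqrt(-2)*sqrt(2 + 1/(2*((-2*(-1/5))))) = (I*sqrt(2))*sqrt(2 + 1/(2*(2/5))) = (I*sqrt(2))*sqrt(2 + (1/2)*(5/2)) = (I*sqrt(2))*sqrt(2 + 5/4) = (I*sqrt(2))*sqrt(13/4) = (I*sqrt(2))*(sqrt(13)/2) = I*sqrt(26)/2 ≈ 2.5495*I)
1/g = 1/(I*sqrt(26)/2) = -I*sqrt(26)/13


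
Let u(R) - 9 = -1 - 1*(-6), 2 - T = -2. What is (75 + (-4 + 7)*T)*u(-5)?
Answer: 1218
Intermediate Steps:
T = 4 (T = 2 - 1*(-2) = 2 + 2 = 4)
u(R) = 14 (u(R) = 9 + (-1 - 1*(-6)) = 9 + (-1 + 6) = 9 + 5 = 14)
(75 + (-4 + 7)*T)*u(-5) = (75 + (-4 + 7)*4)*14 = (75 + 3*4)*14 = (75 + 12)*14 = 87*14 = 1218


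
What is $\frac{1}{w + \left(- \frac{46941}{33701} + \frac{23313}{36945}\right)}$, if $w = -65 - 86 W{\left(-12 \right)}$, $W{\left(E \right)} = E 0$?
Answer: $- \frac{415027815}{27292995919} \approx -0.015206$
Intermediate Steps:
$W{\left(E \right)} = 0$
$w = -65$ ($w = -65 - 0 = -65 + 0 = -65$)
$\frac{1}{w + \left(- \frac{46941}{33701} + \frac{23313}{36945}\right)} = \frac{1}{-65 + \left(- \frac{46941}{33701} + \frac{23313}{36945}\right)} = \frac{1}{-65 + \left(\left(-46941\right) \frac{1}{33701} + 23313 \cdot \frac{1}{36945}\right)} = \frac{1}{-65 + \left(- \frac{46941}{33701} + \frac{7771}{12315}\right)} = \frac{1}{-65 - \frac{316187944}{415027815}} = \frac{1}{- \frac{27292995919}{415027815}} = - \frac{415027815}{27292995919}$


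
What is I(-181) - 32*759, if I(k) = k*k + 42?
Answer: 8515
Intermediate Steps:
I(k) = 42 + k**2 (I(k) = k**2 + 42 = 42 + k**2)
I(-181) - 32*759 = (42 + (-181)**2) - 32*759 = (42 + 32761) - 24288 = 32803 - 24288 = 8515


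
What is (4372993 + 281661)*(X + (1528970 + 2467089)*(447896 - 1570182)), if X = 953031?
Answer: -20874820435398391322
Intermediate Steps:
(4372993 + 281661)*(X + (1528970 + 2467089)*(447896 - 1570182)) = (4372993 + 281661)*(953031 + (1528970 + 2467089)*(447896 - 1570182)) = 4654654*(953031 + 3996059*(-1122286)) = 4654654*(953031 - 4484721070874) = 4654654*(-4484720117843) = -20874820435398391322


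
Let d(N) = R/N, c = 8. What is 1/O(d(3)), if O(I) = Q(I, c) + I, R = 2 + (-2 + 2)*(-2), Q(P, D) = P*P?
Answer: 9/10 ≈ 0.90000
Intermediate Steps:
Q(P, D) = P**2
R = 2 (R = 2 + 0*(-2) = 2 + 0 = 2)
d(N) = 2/N
O(I) = I + I**2 (O(I) = I**2 + I = I + I**2)
1/O(d(3)) = 1/((2/3)*(1 + 2/3)) = 1/((2*(1/3))*(1 + 2*(1/3))) = 1/(2*(1 + 2/3)/3) = 1/((2/3)*(5/3)) = 1/(10/9) = 9/10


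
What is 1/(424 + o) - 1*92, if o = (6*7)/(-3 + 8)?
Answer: -198899/2162 ≈ -91.998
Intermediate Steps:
o = 42/5 ≈ 8.4000
1/(424 + o) - 1*92 = 1/(424 + 42/5) - 1*92 = 1/(2162/5) - 92 = 5/2162 - 92 = -198899/2162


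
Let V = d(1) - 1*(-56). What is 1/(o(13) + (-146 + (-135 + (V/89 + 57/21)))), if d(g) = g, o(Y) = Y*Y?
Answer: -623/67686 ≈ -0.0092043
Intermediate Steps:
o(Y) = Y²
V = 57 (V = 1 - 1*(-56) = 1 + 56 = 57)
1/(o(13) + (-146 + (-135 + (V/89 + 57/21)))) = 1/(13² + (-146 + (-135 + (57/89 + 57/21)))) = 1/(169 + (-146 + (-135 + (57*(1/89) + 57*(1/21))))) = 1/(169 + (-146 + (-135 + (57/89 + 19/7)))) = 1/(169 + (-146 + (-135 + 2090/623))) = 1/(169 + (-146 - 82015/623)) = 1/(169 - 172973/623) = 1/(-67686/623) = -623/67686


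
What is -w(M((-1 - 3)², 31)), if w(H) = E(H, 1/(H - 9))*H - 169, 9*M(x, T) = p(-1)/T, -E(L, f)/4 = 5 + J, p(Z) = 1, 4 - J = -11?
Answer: 47231/279 ≈ 169.29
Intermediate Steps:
J = 15 (J = 4 - 1*(-11) = 4 + 11 = 15)
E(L, f) = -80 (E(L, f) = -4*(5 + 15) = -4*20 = -80)
M(x, T) = 1/(9*T) (M(x, T) = (1/T)/9 = 1/(9*T))
w(H) = -169 - 80*H (w(H) = -80*H - 169 = -169 - 80*H)
-w(M((-1 - 3)², 31)) = -(-169 - 80/(9*31)) = -(-169 - 80*1/279) = -(-169 - 80/279) = -1*(-47231/279) = 47231/279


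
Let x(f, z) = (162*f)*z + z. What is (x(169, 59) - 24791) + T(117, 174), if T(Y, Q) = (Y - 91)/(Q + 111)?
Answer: 453312476/285 ≈ 1.5906e+6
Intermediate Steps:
T(Y, Q) = (-91 + Y)/(111 + Q)
x(f, z) = z + 162*f*z (x(f, z) = 162*f*z + z = z + 162*f*z)
(x(169, 59) - 24791) + T(117, 174) = (59*(1 + 162*169) - 24791) + (-91 + 117)/(111 + 174) = (59*(1 + 27378) - 24791) + 26/285 = (59*27379 - 24791) + (1/285)*26 = (1615361 - 24791) + 26/285 = 1590570 + 26/285 = 453312476/285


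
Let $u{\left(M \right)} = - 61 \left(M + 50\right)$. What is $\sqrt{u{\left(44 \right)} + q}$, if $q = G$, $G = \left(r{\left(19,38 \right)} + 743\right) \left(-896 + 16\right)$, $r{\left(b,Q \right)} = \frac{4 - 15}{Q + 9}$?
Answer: $\frac{i \sqrt{1456544006}}{47} \approx 812.01 i$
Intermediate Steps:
$r{\left(b,Q \right)} = - \frac{11}{9 + Q}$
$G = - \frac{30720800}{47}$ ($G = \left(- \frac{11}{9 + 38} + 743\right) \left(-896 + 16\right) = \left(- \frac{11}{47} + 743\right) \left(-880\right) = \frac{34910}{47} \left(-880\right) = - \frac{30720800}{47} \approx -6.5363 \cdot 10^{5}$)
$u{\left(M \right)} = -3050 - 61 M$ ($u{\left(M \right)} = - 61 \left(50 + M\right) = -3050 - 61 M$)
$q = - \frac{30720800}{47} \approx -6.5363 \cdot 10^{5}$
$\sqrt{u{\left(44 \right)} + q} = \sqrt{\left(-3050 - 2684\right) - \frac{30720800}{47}} = \sqrt{-5734 - \frac{30720800}{47}} = \sqrt{- \frac{30990298}{47}} = \frac{i \sqrt{1456544006}}{47}$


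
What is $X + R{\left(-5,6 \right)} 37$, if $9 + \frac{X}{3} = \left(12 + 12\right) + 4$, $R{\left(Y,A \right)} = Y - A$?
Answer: $-350$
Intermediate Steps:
$X = 57$ ($X = -27 + 3 \left(\left(12 + 12\right) + 4\right) = -27 + 3 \left(24 + 4\right) = -27 + 3 \cdot 28 = -27 + 84 = 57$)
$X + R{\left(-5,6 \right)} 37 = 57 + \left(-5 - 6\right) 37 = 57 - 407 = -350$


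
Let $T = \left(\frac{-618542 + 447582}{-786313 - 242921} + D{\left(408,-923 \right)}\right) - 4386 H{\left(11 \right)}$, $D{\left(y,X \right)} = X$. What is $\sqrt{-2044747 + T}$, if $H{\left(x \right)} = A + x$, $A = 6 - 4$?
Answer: $\frac{2 i \sqrt{139214049965654718}}{514617} \approx 1450.1 i$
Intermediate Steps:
$A = 2$
$H{\left(x \right)} = 2 + x$
$T = - \frac{29817338117}{514617}$ ($T = \left(\frac{-618542 + 447582}{-786313 - 242921} - 923\right) - 4386 \left(2 + 11\right) = \left(- \frac{170960}{-1029234} - 923\right) - 57018 = \left(\left(-170960\right) \left(- \frac{1}{1029234}\right) - 923\right) - 57018 = \left(\frac{85480}{514617} - 923\right) - 57018 = - \frac{474906011}{514617} - 57018 = - \frac{29817338117}{514617} \approx -57941.0$)
$\sqrt{-2044747 + T} = \sqrt{-2044747 - \frac{29817338117}{514617}} = \sqrt{- \frac{1082078905016}{514617}} = \frac{2 i \sqrt{139214049965654718}}{514617}$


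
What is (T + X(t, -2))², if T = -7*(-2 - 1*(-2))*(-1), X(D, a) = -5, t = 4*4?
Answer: 25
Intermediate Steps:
t = 16
T = 0 (T = -7*(-2 + 2)*(-1) = -7*0*(-1) = 0*(-1) = 0)
(T + X(t, -2))² = (0 - 5)² = (-5)² = 25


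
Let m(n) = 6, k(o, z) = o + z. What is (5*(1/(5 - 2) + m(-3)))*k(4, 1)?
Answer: 475/3 ≈ 158.33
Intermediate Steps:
(5*(1/(5 - 2) + m(-3)))*k(4, 1) = (5*(1/(5 - 2) + 6))*(4 + 1) = (5*(1/3 + 6))*5 = (5*(19/3))*5 = (95/3)*5 = 475/3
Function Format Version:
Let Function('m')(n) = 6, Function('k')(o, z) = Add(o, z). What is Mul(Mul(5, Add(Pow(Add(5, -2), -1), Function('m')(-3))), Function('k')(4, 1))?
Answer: Rational(475, 3) ≈ 158.33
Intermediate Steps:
Mul(Mul(5, Add(Pow(Add(5, -2), -1), Function('m')(-3))), Function('k')(4, 1)) = Mul(Mul(5, Add(Pow(Add(5, -2), -1), 6)), Add(4, 1)) = Mul(Mul(5, Add(Pow(3, -1), 6)), 5) = Mul(Mul(5, Add(Rational(1, 3), 6)), 5) = Mul(Mul(5, Rational(19, 3)), 5) = Mul(Rational(95, 3), 5) = Rational(475, 3)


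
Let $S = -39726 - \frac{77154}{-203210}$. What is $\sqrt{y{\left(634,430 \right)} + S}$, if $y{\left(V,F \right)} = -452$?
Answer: $\frac{i \sqrt{8464830977885}}{14515} \approx 200.44 i$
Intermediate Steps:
$S = - \frac{576617379}{14515}$ ($S = -39726 - - \frac{5511}{14515} = -39726 + \frac{5511}{14515} = - \frac{576617379}{14515} \approx -39726.0$)
$\sqrt{y{\left(634,430 \right)} + S} = \sqrt{-452 - \frac{576617379}{14515}} = \sqrt{- \frac{583178159}{14515}} = \frac{i \sqrt{8464830977885}}{14515}$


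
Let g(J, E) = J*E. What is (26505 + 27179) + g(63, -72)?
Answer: 49148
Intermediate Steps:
g(J, E) = E*J
(26505 + 27179) + g(63, -72) = (26505 + 27179) - 72*63 = 53684 - 4536 = 49148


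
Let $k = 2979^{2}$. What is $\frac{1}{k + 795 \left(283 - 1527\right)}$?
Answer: $\frac{1}{7885461} \approx 1.2682 \cdot 10^{-7}$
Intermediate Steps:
$k = 8874441$
$\frac{1}{k + 795 \left(283 - 1527\right)} = \frac{1}{8874441 + 795 \left(283 - 1527\right)} = \frac{1}{8874441 + 795 \left(-1244\right)} = \frac{1}{8874441 - 988980} = \frac{1}{7885461}$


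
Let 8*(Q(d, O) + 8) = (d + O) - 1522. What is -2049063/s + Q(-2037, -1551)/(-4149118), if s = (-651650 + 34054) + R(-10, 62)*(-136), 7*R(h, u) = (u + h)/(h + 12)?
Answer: 19838475844479/5984007347848 ≈ 3.3153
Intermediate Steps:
R(h, u) = (h + u)/(7*(12 + h)) (R(h, u) = ((u + h)/(h + 12))/7 = ((h + u)/(12 + h))/7 = (h + u)/(7*(12 + h)))
Q(d, O) = -793/4 + O/8 + d/8 (Q(d, O) = -8 + ((d + O) - 1522)/8 = -8 + ((O + d) - 1522)/8 = -8 + (-1522 + O + d)/8 = -8 + (-761/4 + O/8 + d/8) = -793/4 + O/8 + d/8)
s = -4326708/7 (s = (-651650 + 34054) + ((-10 + 62)/(7*(12 - 10)))*(-136) = -617596 + ((⅐)*52/2)*(-136) = -617596 + ((⅐)*(½)*52)*(-136) = -617596 + (26/7)*(-136) = -617596 - 3536/7 = -4326708/7 ≈ -6.1810e+5)
-2049063/s + Q(-2037, -1551)/(-4149118) = -2049063/(-4326708/7) + (-793/4 + (⅛)*(-1551) + (⅛)*(-2037))/(-4149118) = -2049063*(-7/4326708) + (-793/4 - 1551/8 - 2037/8)*(-1/4149118) = 4781147/1442236 - 2587/4*(-1/4149118) = 4781147/1442236 + 2587/16596472 = 19838475844479/5984007347848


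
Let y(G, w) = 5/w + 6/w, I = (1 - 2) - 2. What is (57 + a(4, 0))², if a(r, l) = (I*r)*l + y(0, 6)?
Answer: 124609/36 ≈ 3461.4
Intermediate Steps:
I = -3 (I = -1 - 2 = -3)
y(G, w) = 11/w
a(r, l) = 11/6 - 3*l*r (a(r, l) = (-3*r)*l + 11/6 = -3*l*r + 11*(⅙) = -3*l*r + 11/6 = 11/6 - 3*l*r)
(57 + a(4, 0))² = (57 + (11/6 - 3*0*4))² = (57 + (11/6 + 0))² = (57 + 11/6)² = (353/6)² = 124609/36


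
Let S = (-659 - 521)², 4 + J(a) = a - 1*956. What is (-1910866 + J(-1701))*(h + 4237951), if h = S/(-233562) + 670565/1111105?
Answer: -30064170369483603078044/3707312943 ≈ -8.1094e+12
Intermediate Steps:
J(a) = -960 + a (J(a) = -4 + (a - 1*956) = -4 + (a - 956) = -4 + (-956 + a) = -960 + a)
S = 1392400 (S = (-1180)² = 1392400)
h = -139048409947/25951190601 (h = 1392400/(-233562) + 670565/1111105 = 1392400*(-1/233562) + 670565*(1/1111105) = -696200/116781 + 134113/222221 = -139048409947/25951190601 ≈ -5.3581)
(-1910866 + J(-1701))*(h + 4237951) = (-1910866 + (-960 - 1701))*(-139048409947/25951190601 + 4237951) = (-1910866 - 2661)*(109979735110288604/25951190601) = -1913527*109979735110288604/25951190601 = -30064170369483603078044/3707312943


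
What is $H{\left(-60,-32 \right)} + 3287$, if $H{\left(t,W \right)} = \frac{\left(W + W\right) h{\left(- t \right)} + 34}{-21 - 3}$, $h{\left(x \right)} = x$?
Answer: $\frac{41347}{12} \approx 3445.6$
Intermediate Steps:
$H{\left(t,W \right)} = - \frac{17}{12} + \frac{W t}{12}$ ($H{\left(t,W \right)} = \frac{\left(W + W\right) \left(- t\right) + 34}{-21 - 3} = \frac{2 W \left(- t\right) + 34}{-24} = \left(- 2 W t + 34\right) \left(- \frac{1}{24}\right) = \left(34 - 2 W t\right) \left(- \frac{1}{24}\right) = - \frac{17}{12} + \frac{W t}{12}$)
$H{\left(-60,-32 \right)} + 3287 = \left(- \frac{17}{12} + \frac{1}{12} \left(-32\right) \left(-60\right)\right) + 3287 = \left(- \frac{17}{12} + 160\right) + 3287 = \frac{1903}{12} + 3287 = \frac{41347}{12}$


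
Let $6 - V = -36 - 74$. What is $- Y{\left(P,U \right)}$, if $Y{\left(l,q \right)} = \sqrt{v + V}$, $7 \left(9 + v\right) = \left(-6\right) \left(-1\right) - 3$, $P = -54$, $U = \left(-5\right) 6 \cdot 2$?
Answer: $- \frac{4 \sqrt{329}}{7} \approx -10.365$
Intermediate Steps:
$V = 116$ ($V = 6 - \left(-36 - 74\right) = 6 - -110 = 6 + 110 = 116$)
$U = -60$ ($U = \left(-30\right) 2 = -60$)
$v = - \frac{60}{7}$ ($v = -9 + \frac{\left(-6\right) \left(-1\right) - 3}{7} = -9 + \frac{6 - 3}{7} = -9 + \frac{1}{7} \cdot 3 = -9 + \frac{3}{7} = - \frac{60}{7} \approx -8.5714$)
$Y{\left(l,q \right)} = \frac{4 \sqrt{329}}{7}$ ($Y{\left(l,q \right)} = \sqrt{- \frac{60}{7} + 116} = \sqrt{\frac{752}{7}} = \frac{4 \sqrt{329}}{7}$)
$- Y{\left(P,U \right)} = - \frac{4 \sqrt{329}}{7}$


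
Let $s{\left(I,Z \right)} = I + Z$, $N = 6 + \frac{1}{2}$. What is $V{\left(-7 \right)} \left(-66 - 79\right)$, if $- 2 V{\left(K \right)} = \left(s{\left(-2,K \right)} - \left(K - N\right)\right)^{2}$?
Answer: $\frac{11745}{8} \approx 1468.1$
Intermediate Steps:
$N = \frac{13}{2}$ ($N = 6 + \frac{1}{2} = \frac{13}{2} \approx 6.5$)
$V{\left(K \right)} = - \frac{81}{8}$ ($V{\left(K \right)} = - \frac{\left(\left(-2 + K\right) - \left(- \frac{13}{2} + K\right)\right)^{2}}{2} = - \frac{\left(\frac{9}{2}\right)^{2}}{2} = \left(- \frac{1}{2}\right) \frac{81}{4} = - \frac{81}{8}$)
$V{\left(-7 \right)} \left(-66 - 79\right) = - \frac{81 \left(-66 - 79\right)}{8} = \left(- \frac{81}{8}\right) \left(-145\right) = \frac{11745}{8}$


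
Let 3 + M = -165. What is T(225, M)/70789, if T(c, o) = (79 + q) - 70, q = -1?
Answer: 8/70789 ≈ 0.00011301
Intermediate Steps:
M = -168 (M = -3 - 165 = -168)
T(c, o) = 8 (T(c, o) = (79 - 1) - 70 = 78 - 70 = 8)
T(225, M)/70789 = 8/70789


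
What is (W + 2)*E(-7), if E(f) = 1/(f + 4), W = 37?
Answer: -13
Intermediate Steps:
E(f) = 1/(4 + f)
(W + 2)*E(-7) = (37 + 2)/(4 - 7) = 39/(-3) = 39*(-⅓) = -13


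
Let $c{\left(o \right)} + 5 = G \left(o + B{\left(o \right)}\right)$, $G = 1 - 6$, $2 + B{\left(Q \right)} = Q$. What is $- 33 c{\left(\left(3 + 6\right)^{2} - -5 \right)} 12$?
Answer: $338580$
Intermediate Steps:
$B{\left(Q \right)} = -2 + Q$
$G = -5$ ($G = 1 - 6 = -5$)
$c{\left(o \right)} = 5 - 10 o$ ($c{\left(o \right)} = -5 - 5 \left(o + \left(-2 + o\right)\right) = -5 - 5 \left(-2 + 2 o\right) = -5 - \left(-10 + 10 o\right) = 5 - 10 o$)
$- 33 c{\left(\left(3 + 6\right)^{2} - -5 \right)} 12 = - 33 \left(5 - 10 \left(\left(3 + 6\right)^{2} - -5\right)\right) 12 = - 33 \left(5 - 10 \left(9^{2} + 5\right)\right) 12 = - 33 \left(5 - 10 \left(81 + 5\right)\right) 12 = - 33 \left(5 - 860\right) 12 = \left(-33\right) \left(-855\right) 12 = 28215 \cdot 12 = 338580$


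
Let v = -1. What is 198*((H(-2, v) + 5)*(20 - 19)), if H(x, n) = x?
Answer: 594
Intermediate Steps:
198*((H(-2, v) + 5)*(20 - 19)) = 198*((-2 + 5)*(20 - 19)) = 198*(3*1) = 198*3 = 594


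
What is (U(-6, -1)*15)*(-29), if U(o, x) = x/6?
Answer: 145/2 ≈ 72.500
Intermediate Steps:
U(o, x) = x/6 (U(o, x) = x*(⅙) = x/6)
(U(-6, -1)*15)*(-29) = (((⅙)*(-1))*15)*(-29) = -⅙*15*(-29) = -5/2*(-29) = 145/2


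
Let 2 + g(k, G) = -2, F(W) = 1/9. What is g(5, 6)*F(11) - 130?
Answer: -1174/9 ≈ -130.44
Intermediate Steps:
F(W) = ⅑
g(k, G) = -4 (g(k, G) = -2 - 2 = -4)
g(5, 6)*F(11) - 130 = -4*⅑ - 130 = -4/9 - 130 = -1174/9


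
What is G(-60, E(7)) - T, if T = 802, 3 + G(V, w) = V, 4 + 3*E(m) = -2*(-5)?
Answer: -865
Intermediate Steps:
E(m) = 2 (E(m) = -4/3 + (-2*(-5))/3 = -4/3 + (⅓)*10 = -4/3 + 10/3 = 2)
G(V, w) = -3 + V
G(-60, E(7)) - T = (-3 - 60) - 1*802 = -63 - 802 = -865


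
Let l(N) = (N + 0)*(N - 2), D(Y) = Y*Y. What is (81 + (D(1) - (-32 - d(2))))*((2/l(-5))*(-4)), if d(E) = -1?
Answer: -904/35 ≈ -25.829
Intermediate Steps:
D(Y) = Y**2
l(N) = N*(-2 + N)
(81 + (D(1) - (-32 - d(2))))*((2/l(-5))*(-4)) = (81 + (1**2 - (-32 - 1*(-1))))*((2/(-5*(-2 - 5)))*(-4)) = (81 + (1 - (-32 + 1)))*((2/(-5*(-7)))*(-4)) = (81 + (1 - 1*(-31)))*((2/35)*(-4)) = (81 + (1 + 31))*(((1/35)*2)*(-4)) = (81 + 32)*((2/35)*(-4)) = 113*(-8/35) = -904/35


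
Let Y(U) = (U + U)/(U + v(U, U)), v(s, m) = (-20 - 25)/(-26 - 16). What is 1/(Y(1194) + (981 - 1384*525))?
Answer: -5577/4046766019 ≈ -1.3781e-6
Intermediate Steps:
v(s, m) = 15/14 (v(s, m) = -45/(-42) = -45*(-1/42) = 15/14)
Y(U) = 2*U/(15/14 + U) (Y(U) = (U + U)/(U + 15/14) = (2*U)/(15/14 + U) = 2*U/(15/14 + U))
1/(Y(1194) + (981 - 1384*525)) = 1/(28*1194/(15 + 14*1194) + (981 - 1384*525)) = 1/(28*1194/(15 + 16716) + (981 - 726600)) = 1/(28*1194/16731 - 725619) = 1/(28*1194*(1/16731) - 725619) = 1/(11144/5577 - 725619) = 1/(-4046766019/5577) = -5577/4046766019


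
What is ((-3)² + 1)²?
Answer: 100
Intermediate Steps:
((-3)² + 1)² = (9 + 1)² = 10² = 100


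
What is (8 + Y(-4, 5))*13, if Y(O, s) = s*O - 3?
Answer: -195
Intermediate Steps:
Y(O, s) = -3 + O*s (Y(O, s) = O*s - 3 = -3 + O*s)
(8 + Y(-4, 5))*13 = (8 + (-3 - 4*5))*13 = (8 + (-3 - 20))*13 = (8 - 23)*13 = -15*13 = -195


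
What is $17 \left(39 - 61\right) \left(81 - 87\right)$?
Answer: $2244$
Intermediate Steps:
$17 \left(39 - 61\right) \left(81 - 87\right) = 17 \left(\left(-22\right) \left(-6\right)\right) = 17 \cdot 132 = 2244$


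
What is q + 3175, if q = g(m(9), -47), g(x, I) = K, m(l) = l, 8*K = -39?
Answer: 25361/8 ≈ 3170.1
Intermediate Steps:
K = -39/8 (K = (⅛)*(-39) = -39/8 ≈ -4.8750)
g(x, I) = -39/8
q = -39/8 ≈ -4.8750
q + 3175 = -39/8 + 3175 = 25361/8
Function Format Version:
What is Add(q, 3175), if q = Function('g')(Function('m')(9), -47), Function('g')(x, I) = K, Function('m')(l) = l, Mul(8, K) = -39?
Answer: Rational(25361, 8) ≈ 3170.1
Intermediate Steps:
K = Rational(-39, 8) (K = Mul(Rational(1, 8), -39) = Rational(-39, 8) ≈ -4.8750)
Function('g')(x, I) = Rational(-39, 8)
q = Rational(-39, 8) ≈ -4.8750
Add(q, 3175) = Add(Rational(-39, 8), 3175) = Rational(25361, 8)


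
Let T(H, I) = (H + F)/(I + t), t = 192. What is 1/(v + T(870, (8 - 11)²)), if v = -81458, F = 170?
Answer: -201/16372018 ≈ -1.2277e-5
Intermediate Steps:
T(H, I) = (170 + H)/(192 + I) (T(H, I) = (H + 170)/(I + 192) = (170 + H)/(192 + I))
1/(v + T(870, (8 - 11)²)) = 1/(-81458 + (170 + 870)/(192 + (8 - 11)²)) = 1/(-81458 + 1040/(192 + (-3)²)) = 1/(-81458 + 1040/(192 + 9)) = 1/(-81458 + 1040/201) = 1/(-16372018/201) = -201/16372018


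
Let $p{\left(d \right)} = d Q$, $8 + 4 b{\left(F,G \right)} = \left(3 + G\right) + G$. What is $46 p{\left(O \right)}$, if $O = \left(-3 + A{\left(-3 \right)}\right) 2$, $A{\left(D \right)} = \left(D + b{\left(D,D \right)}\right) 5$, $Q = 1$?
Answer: $-2921$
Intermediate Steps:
$b{\left(F,G \right)} = - \frac{5}{4} + \frac{G}{2}$ ($b{\left(F,G \right)} = -2 + \frac{\left(3 + G\right) + G}{4} = -2 + \frac{3 + 2 G}{4} = -2 + \left(\frac{3}{4} + \frac{G}{2}\right) = - \frac{5}{4} + \frac{G}{2}$)
$A{\left(D \right)} = - \frac{25}{4} + \frac{15 D}{2}$ ($A{\left(D \right)} = \left(D + \left(- \frac{5}{4} + \frac{D}{2}\right)\right) 5 = \left(- \frac{5}{4} + \frac{3 D}{2}\right) 5 = - \frac{25}{4} + \frac{15 D}{2}$)
$O = - \frac{127}{2}$ ($O = \left(-3 + \left(- \frac{25}{4} + \frac{15}{2} \left(-3\right)\right)\right) 2 = \left(-3 - \frac{115}{4}\right) 2 = \left(- \frac{127}{4}\right) 2 = - \frac{127}{2} \approx -63.5$)
$p{\left(d \right)} = d$ ($p{\left(d \right)} = d 1 = d$)
$46 p{\left(O \right)} = 46 \left(- \frac{127}{2}\right) = -2921$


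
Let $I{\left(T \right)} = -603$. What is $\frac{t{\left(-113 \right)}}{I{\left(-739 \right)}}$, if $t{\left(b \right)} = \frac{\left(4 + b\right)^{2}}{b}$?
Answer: $\frac{11881}{68139} \approx 0.17436$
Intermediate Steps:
$t{\left(b \right)} = \frac{\left(4 + b\right)^{2}}{b}$
$\frac{t{\left(-113 \right)}}{I{\left(-739 \right)}} = \frac{\frac{1}{-113} \left(4 - 113\right)^{2}}{-603} = - \frac{\left(-109\right)^{2}}{113} \left(- \frac{1}{603}\right) = \left(- \frac{1}{113}\right) 11881 \left(- \frac{1}{603}\right) = \left(- \frac{11881}{113}\right) \left(- \frac{1}{603}\right) = \frac{11881}{68139}$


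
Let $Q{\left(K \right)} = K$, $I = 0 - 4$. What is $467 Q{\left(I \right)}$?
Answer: $-1868$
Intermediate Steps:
$I = -4$
$467 Q{\left(I \right)} = 467 \left(-4\right) = -1868$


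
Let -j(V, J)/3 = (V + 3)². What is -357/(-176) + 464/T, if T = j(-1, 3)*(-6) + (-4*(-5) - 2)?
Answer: 56897/7920 ≈ 7.1840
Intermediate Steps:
j(V, J) = -3*(3 + V)² (j(V, J) = -3*(V + 3)² = -3*(3 + V)²)
T = 90 (T = -3*(3 - 1)²*(-6) + (-4*(-5) - 2) = -3*2²*(-6) + (20 - 2) = -3*4*(-6) + 18 = -12*(-6) + 18 = 72 + 18 = 90)
-357/(-176) + 464/T = -357/(-176) + 464/90 = -357*(-1/176) + 464*(1/90) = 357/176 + 232/45 = 56897/7920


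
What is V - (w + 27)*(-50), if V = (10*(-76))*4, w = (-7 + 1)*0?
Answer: -1690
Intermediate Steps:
w = 0 (w = -6*0 = 0)
V = -3040 (V = -760*4 = -3040)
V - (w + 27)*(-50) = -3040 - (0 + 27)*(-50) = -3040 - 27*(-50) = -3040 - 1*(-1350) = -3040 + 1350 = -1690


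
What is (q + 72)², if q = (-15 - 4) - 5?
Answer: 2304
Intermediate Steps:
q = -24 (q = -19 - 5 = -24)
(q + 72)² = (-24 + 72)² = 48² = 2304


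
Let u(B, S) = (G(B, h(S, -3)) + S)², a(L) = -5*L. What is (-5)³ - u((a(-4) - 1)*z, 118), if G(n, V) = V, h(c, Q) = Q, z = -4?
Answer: -13350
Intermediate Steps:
u(B, S) = (-3 + S)²
(-5)³ - u((a(-4) - 1)*z, 118) = (-5)³ - (-3 + 118)² = -125 - 1*115² = -125 - 1*13225 = -125 - 13225 = -13350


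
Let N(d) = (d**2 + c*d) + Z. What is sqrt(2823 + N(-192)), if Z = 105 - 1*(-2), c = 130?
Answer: sqrt(14834) ≈ 121.79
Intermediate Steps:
Z = 107 (Z = 105 + 2 = 107)
N(d) = 107 + d**2 + 130*d (N(d) = (d**2 + 130*d) + 107 = 107 + d**2 + 130*d)
sqrt(2823 + N(-192)) = sqrt(2823 + (107 + (-192)**2 + 130*(-192))) = sqrt(2823 + (107 + 36864 - 24960)) = sqrt(2823 + 12011) = sqrt(14834)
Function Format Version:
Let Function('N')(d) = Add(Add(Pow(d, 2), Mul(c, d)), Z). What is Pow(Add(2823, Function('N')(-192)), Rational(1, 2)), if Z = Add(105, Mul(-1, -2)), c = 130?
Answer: Pow(14834, Rational(1, 2)) ≈ 121.79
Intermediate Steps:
Z = 107 (Z = Add(105, 2) = 107)
Function('N')(d) = Add(107, Pow(d, 2), Mul(130, d)) (Function('N')(d) = Add(Add(Pow(d, 2), Mul(130, d)), 107) = Add(107, Pow(d, 2), Mul(130, d)))
Pow(Add(2823, Function('N')(-192)), Rational(1, 2)) = Pow(Add(2823, Add(107, Pow(-192, 2), Mul(130, -192))), Rational(1, 2)) = Pow(Add(2823, Add(107, 36864, -24960)), Rational(1, 2)) = Pow(Add(2823, 12011), Rational(1, 2)) = Pow(14834, Rational(1, 2))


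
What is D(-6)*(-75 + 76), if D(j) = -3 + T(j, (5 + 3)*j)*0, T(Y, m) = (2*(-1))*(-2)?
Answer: -3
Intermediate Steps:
T(Y, m) = 4 (T(Y, m) = -2*(-2) = 4)
D(j) = -3 (D(j) = -3 + 4*0 = -3 + 0 = -3)
D(-6)*(-75 + 76) = -3*(-75 + 76) = -3*1 = -3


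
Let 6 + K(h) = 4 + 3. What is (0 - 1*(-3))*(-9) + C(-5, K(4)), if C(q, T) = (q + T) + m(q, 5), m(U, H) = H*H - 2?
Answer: -8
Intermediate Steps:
m(U, H) = -2 + H**2 (m(U, H) = H**2 - 2 = -2 + H**2)
K(h) = 1 (K(h) = -6 + (4 + 3) = -6 + 7 = 1)
C(q, T) = 23 + T + q (C(q, T) = (q + T) + (-2 + 5**2) = (T + q) + (-2 + 25) = (T + q) + 23 = 23 + T + q)
(0 - 1*(-3))*(-9) + C(-5, K(4)) = (0 - 1*(-3))*(-9) + (23 + 1 - 5) = (0 + 3)*(-9) + 19 = 3*(-9) + 19 = -27 + 19 = -8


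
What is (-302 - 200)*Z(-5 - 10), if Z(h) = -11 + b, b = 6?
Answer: 2510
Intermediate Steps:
Z(h) = -5 (Z(h) = -11 + 6 = -5)
(-302 - 200)*Z(-5 - 10) = (-302 - 200)*(-5) = -502*(-5) = 2510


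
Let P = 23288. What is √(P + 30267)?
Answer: √53555 ≈ 231.42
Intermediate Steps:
√(P + 30267) = √(23288 + 30267) = √53555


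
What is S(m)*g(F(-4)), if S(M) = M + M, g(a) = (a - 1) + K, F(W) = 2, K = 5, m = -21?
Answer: -252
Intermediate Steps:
g(a) = 4 + a (g(a) = (a - 1) + 5 = (-1 + a) + 5 = 4 + a)
S(M) = 2*M
S(m)*g(F(-4)) = (2*(-21))*(4 + 2) = -42*6 = -252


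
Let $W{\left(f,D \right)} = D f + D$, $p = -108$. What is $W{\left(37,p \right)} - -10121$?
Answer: $6017$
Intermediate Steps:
$W{\left(f,D \right)} = D + D f$
$W{\left(37,p \right)} - -10121 = - 108 \left(1 + 37\right) - -10121 = \left(-108\right) 38 + 10121 = -4104 + 10121 = 6017$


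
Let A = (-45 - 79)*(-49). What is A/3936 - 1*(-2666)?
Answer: 2624863/984 ≈ 2667.5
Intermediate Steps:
A = 6076 (A = -124*(-49) = 6076)
A/3936 - 1*(-2666) = 6076/3936 - 1*(-2666) = 6076*(1/3936) + 2666 = 1519/984 + 2666 = 2624863/984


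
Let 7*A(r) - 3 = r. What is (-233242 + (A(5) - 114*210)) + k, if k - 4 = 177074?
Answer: -560720/7 ≈ -80103.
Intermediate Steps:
k = 177078 (k = 4 + 177074 = 177078)
A(r) = 3/7 + r/7
(-233242 + (A(5) - 114*210)) + k = (-233242 + ((3/7 + (1/7)*5) - 114*210)) + 177078 = (-233242 + ((3/7 + 5/7) - 23940)) + 177078 = (-233242 + (8/7 - 23940)) + 177078 = (-233242 - 167572/7) + 177078 = -1800266/7 + 177078 = -560720/7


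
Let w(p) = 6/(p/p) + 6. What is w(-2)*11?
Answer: 132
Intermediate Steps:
w(p) = 12 (w(p) = 6/1 + 6 = 1*6 + 6 = 6 + 6 = 12)
w(-2)*11 = 12*11 = 132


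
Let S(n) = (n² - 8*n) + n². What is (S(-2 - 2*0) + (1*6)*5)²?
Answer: 2916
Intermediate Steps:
S(n) = -8*n + 2*n²
(S(-2 - 2*0) + (1*6)*5)² = (2*(-2 - 2*0)*(-4 + (-2 - 2*0)) + (1*6)*5)² = (2*(-2 + 0)*(-4 + (-2 + 0)) + 6*5)² = (2*(-2)*(-4 - 2) + 30)² = (2*(-2)*(-6) + 30)² = (24 + 30)² = 54² = 2916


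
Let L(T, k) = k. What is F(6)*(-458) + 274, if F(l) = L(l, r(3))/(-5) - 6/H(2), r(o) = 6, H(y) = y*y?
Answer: 7553/5 ≈ 1510.6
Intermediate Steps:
H(y) = y²
F(l) = -27/10 (F(l) = 6/(-5) - 6/(2²) = 6*(-⅕) - 6/4 = -6/5 - 6*¼ = -6/5 - 3/2 = -27/10)
F(6)*(-458) + 274 = -27/10*(-458) + 274 = 6183/5 + 274 = 7553/5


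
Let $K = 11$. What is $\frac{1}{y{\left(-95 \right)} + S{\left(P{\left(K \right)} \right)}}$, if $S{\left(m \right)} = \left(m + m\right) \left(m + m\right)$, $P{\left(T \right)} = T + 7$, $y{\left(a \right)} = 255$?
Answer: $\frac{1}{1551} \approx 0.00064475$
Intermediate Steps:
$P{\left(T \right)} = 7 + T$
$S{\left(m \right)} = 4 m^{2}$ ($S{\left(m \right)} = 2 m 2 m = 4 m^{2}$)
$\frac{1}{y{\left(-95 \right)} + S{\left(P{\left(K \right)} \right)}} = \frac{1}{255 + 4 \left(7 + 11\right)^{2}} = \frac{1}{255 + 4 \cdot 18^{2}} = \frac{1}{255 + 4 \cdot 324} = \frac{1}{255 + 1296} = \frac{1}{1551}$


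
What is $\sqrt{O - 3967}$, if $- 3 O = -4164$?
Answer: $i \sqrt{2579} \approx 50.784 i$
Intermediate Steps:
$O = 1388$ ($O = \left(- \frac{1}{3}\right) \left(-4164\right) = 1388$)
$\sqrt{O - 3967} = \sqrt{1388 - 3967} = \sqrt{-2579} = i \sqrt{2579}$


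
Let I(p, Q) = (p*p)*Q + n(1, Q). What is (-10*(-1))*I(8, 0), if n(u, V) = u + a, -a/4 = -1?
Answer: 50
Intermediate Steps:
a = 4 (a = -4*(-1) = 4)
n(u, V) = 4 + u (n(u, V) = u + 4 = 4 + u)
I(p, Q) = 5 + Q*p² (I(p, Q) = (p*p)*Q + (4 + 1) = p²*Q + 5 = Q*p² + 5 = 5 + Q*p²)
(-10*(-1))*I(8, 0) = (-10*(-1))*(5 + 0*8²) = 10*(5 + 0*64) = 10*(5 + 0) = 10*5 = 50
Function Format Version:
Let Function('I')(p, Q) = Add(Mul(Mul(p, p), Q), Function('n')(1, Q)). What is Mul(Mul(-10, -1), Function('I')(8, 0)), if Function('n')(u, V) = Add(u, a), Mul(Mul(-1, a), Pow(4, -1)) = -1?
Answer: 50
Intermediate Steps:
a = 4 (a = Mul(-4, -1) = 4)
Function('n')(u, V) = Add(4, u) (Function('n')(u, V) = Add(u, 4) = Add(4, u))
Function('I')(p, Q) = Add(5, Mul(Q, Pow(p, 2))) (Function('I')(p, Q) = Add(Mul(Mul(p, p), Q), Add(4, 1)) = Add(Mul(Pow(p, 2), Q), 5) = Add(Mul(Q, Pow(p, 2)), 5) = Add(5, Mul(Q, Pow(p, 2))))
Mul(Mul(-10, -1), Function('I')(8, 0)) = Mul(Mul(-10, -1), Add(5, Mul(0, Pow(8, 2)))) = Mul(10, Add(5, Mul(0, 64))) = Mul(10, Add(5, 0)) = Mul(10, 5) = 50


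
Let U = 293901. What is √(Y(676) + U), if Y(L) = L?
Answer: √294577 ≈ 542.75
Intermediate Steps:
√(Y(676) + U) = √(676 + 293901) = √294577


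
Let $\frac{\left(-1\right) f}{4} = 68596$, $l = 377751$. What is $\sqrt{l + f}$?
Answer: $\sqrt{103367} \approx 321.51$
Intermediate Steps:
$f = -274384$ ($f = \left(-4\right) 68596 = -274384$)
$\sqrt{l + f} = \sqrt{377751 - 274384} = \sqrt{103367}$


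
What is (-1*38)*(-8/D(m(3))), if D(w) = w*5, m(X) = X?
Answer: 304/15 ≈ 20.267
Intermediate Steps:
D(w) = 5*w
(-1*38)*(-8/D(m(3))) = (-1*38)*(-8/(5*3)) = -(-304)/15 = -38*(-8/15) = 304/15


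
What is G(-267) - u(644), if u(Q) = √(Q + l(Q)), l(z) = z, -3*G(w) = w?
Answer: 89 - 2*√322 ≈ 53.111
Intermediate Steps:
G(w) = -w/3
u(Q) = √2*√Q (u(Q) = √(Q + Q) = √(2*Q) = √2*√Q)
G(-267) - u(644) = -⅓*(-267) - √2*√644 = 89 - √2*2*√161 = 89 - 2*√322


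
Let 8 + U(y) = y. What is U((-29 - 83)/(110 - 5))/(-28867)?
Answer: 136/433005 ≈ 0.00031408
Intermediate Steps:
U(y) = -8 + y
U((-29 - 83)/(110 - 5))/(-28867) = (-8 + (-29 - 83)/(110 - 5))/(-28867) = (-8 - 112/105)*(-1/28867) = (-8 - 112*1/105)*(-1/28867) = (-8 - 16/15)*(-1/28867) = -136/15*(-1/28867) = 136/433005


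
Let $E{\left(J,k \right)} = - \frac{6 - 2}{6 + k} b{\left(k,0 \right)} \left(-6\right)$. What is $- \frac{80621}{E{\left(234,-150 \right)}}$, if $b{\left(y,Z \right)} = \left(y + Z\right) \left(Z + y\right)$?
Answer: $\frac{80621}{3750} \approx 21.499$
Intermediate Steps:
$b{\left(y,Z \right)} = \left(Z + y\right)^{2}$ ($b{\left(y,Z \right)} = \left(Z + y\right) \left(Z + y\right) = \left(Z + y\right)^{2}$)
$E{\left(J,k \right)} = \frac{24 k^{2}}{6 + k}$ ($E{\left(J,k \right)} = - \frac{6 - 2}{6 + k} \left(0 + k\right)^{2} \left(-6\right) = - \frac{4}{6 + k} k^{2} \left(-6\right) = - \frac{4 k^{2}}{6 + k} \left(-6\right) = - \frac{\left(-24\right) k^{2}}{6 + k} = \frac{24 k^{2}}{6 + k}$)
$- \frac{80621}{E{\left(234,-150 \right)}} = - \frac{80621}{24 \left(-150\right)^{2} \frac{1}{6 - 150}} = - \frac{80621}{24 \cdot 22500 \frac{1}{-144}} = - \frac{80621}{24 \cdot 22500 \left(- \frac{1}{144}\right)} = - \frac{80621}{-3750} = \left(-80621\right) \left(- \frac{1}{3750}\right) = \frac{80621}{3750}$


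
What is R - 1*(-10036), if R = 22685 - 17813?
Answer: 14908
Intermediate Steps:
R = 4872
R - 1*(-10036) = 4872 - 1*(-10036) = 4872 + 10036 = 14908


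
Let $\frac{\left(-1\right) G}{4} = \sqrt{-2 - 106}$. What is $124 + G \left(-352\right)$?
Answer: $124 + 8448 i \sqrt{3} \approx 124.0 + 14632.0 i$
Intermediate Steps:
$G = - 24 i \sqrt{3}$ ($G = - 4 \sqrt{-2 - 106} = - 4 \sqrt{-108} = - 4 \cdot 6 i \sqrt{3} = - 24 i \sqrt{3} \approx - 41.569 i$)
$124 + G \left(-352\right) = 124 + - 24 i \sqrt{3} \left(-352\right) = 124 + 8448 i \sqrt{3}$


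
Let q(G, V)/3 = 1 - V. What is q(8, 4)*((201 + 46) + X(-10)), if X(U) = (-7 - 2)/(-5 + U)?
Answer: -11142/5 ≈ -2228.4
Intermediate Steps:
q(G, V) = 3 - 3*V (q(G, V) = 3*(1 - V) = 3 - 3*V)
X(U) = -9/(-5 + U)
q(8, 4)*((201 + 46) + X(-10)) = (3 - 3*4)*((201 + 46) - 9/(-5 - 10)) = (3 - 12)*(247 - 9/(-15)) = -9*(247 - 9*(-1/15)) = -9*(247 + ⅗) = -9*1238/5 = -11142/5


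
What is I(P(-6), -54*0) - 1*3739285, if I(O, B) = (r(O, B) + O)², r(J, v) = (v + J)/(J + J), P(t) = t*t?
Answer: -14951811/4 ≈ -3.7380e+6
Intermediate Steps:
P(t) = t²
r(J, v) = (J + v)/(2*J) (r(J, v) = (J + v)/((2*J)) = (J + v)*(1/(2*J)) = (J + v)/(2*J))
I(O, B) = (O + (B + O)/(2*O))² (I(O, B) = ((O + B)/(2*O) + O)² = ((B + O)/(2*O) + O)² = (O + (B + O)/(2*O))²)
I(P(-6), -54*0) - 1*3739285 = (-54*0 + (-6)² + 2*((-6)²)²)²/(4*((-6)²)²) - 1*3739285 = (¼)*(0 + 36 + 2*36²)²/36² - 3739285 = (¼)*(1/1296)*(0 + 36 + 2*1296)² - 3739285 = (¼)*(1/1296)*(0 + 36 + 2592)² - 3739285 = (¼)*(1/1296)*2628² - 3739285 = (¼)*(1/1296)*6906384 - 3739285 = 5329/4 - 3739285 = -14951811/4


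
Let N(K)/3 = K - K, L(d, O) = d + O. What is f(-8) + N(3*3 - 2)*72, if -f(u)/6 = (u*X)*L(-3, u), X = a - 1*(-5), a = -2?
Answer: -1584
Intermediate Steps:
X = 3 (X = -2 - 1*(-5) = -2 + 5 = 3)
L(d, O) = O + d
N(K) = 0 (N(K) = 3*(K - K) = 3*0 = 0)
f(u) = -18*u*(-3 + u) (f(u) = -6*u*3*(u - 3) = -6*3*u*(-3 + u) = -18*u*(-3 + u))
f(-8) + N(3*3 - 2)*72 = 18*(-8)*(3 - 1*(-8)) + 0*72 = 18*(-8)*(3 + 8) + 0 = 18*(-8)*11 + 0 = -1584 + 0 = -1584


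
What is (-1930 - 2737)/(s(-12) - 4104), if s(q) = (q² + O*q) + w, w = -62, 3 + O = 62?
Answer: 4667/4730 ≈ 0.98668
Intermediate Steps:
O = 59 (O = -3 + 62 = 59)
s(q) = -62 + q² + 59*q (s(q) = (q² + 59*q) - 62 = -62 + q² + 59*q)
(-1930 - 2737)/(s(-12) - 4104) = (-1930 - 2737)/((-62 + (-12)² + 59*(-12)) - 4104) = -4667/((-62 + 144 - 708) - 4104) = -4667/(-626 - 4104) = -4667/(-4730) = -4667*(-1/4730) = 4667/4730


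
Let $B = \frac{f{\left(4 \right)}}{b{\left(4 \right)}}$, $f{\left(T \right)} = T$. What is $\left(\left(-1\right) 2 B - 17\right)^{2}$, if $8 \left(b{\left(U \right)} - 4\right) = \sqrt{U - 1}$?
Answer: $\frac{376566313}{1042441} - \frac{2483840 \sqrt{3}}{1042441} \approx 357.11$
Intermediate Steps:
$b{\left(U \right)} = 4 + \frac{\sqrt{-1 + U}}{8}$ ($b{\left(U \right)} = 4 + \frac{\sqrt{U - 1}}{8} = 4 + \frac{\sqrt{-1 + U}}{8}$)
$B = \frac{4}{4 + \frac{\sqrt{3}}{8}}$ ($B = \frac{4}{4 + \frac{\sqrt{-1 + 4}}{8}} = \frac{4}{4 + \frac{\sqrt{3}}{8}} \approx 0.94865$)
$\left(\left(-1\right) 2 B - 17\right)^{2} = \left(\left(-1\right) 2 \left(\frac{1024}{1021} - \frac{32 \sqrt{3}}{1021}\right) - 17\right)^{2} = \left(- 2 \left(\frac{1024}{1021} - \frac{32 \sqrt{3}}{1021}\right) - 17\right)^{2} = \left(\left(- \frac{2048}{1021} + \frac{64 \sqrt{3}}{1021}\right) - 17\right)^{2} = \left(- \frac{19405}{1021} + \frac{64 \sqrt{3}}{1021}\right)^{2}$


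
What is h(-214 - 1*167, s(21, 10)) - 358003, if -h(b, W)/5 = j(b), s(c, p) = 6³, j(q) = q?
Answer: -356098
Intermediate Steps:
s(c, p) = 216
h(b, W) = -5*b
h(-214 - 1*167, s(21, 10)) - 358003 = -5*(-214 - 1*167) - 358003 = -5*(-214 - 167) - 358003 = -5*(-381) - 358003 = 1905 - 358003 = -356098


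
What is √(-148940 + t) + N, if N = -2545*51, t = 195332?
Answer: -129795 + 2*√11598 ≈ -1.2958e+5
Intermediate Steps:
N = -129795
√(-148940 + t) + N = √(-148940 + 195332) - 129795 = √46392 - 129795 = 2*√11598 - 129795 = -129795 + 2*√11598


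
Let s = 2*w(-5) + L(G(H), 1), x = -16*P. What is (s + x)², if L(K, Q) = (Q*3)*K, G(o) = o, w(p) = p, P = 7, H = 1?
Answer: 14161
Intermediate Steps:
L(K, Q) = 3*K*Q (L(K, Q) = (3*Q)*K = 3*K*Q)
x = -112 (x = -16*7 = -112)
s = -7 (s = 2*(-5) + 3*1*1 = -10 + 3 = -7)
(s + x)² = (-7 - 112)² = (-119)² = 14161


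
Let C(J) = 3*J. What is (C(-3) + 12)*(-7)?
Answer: -21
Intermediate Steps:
(C(-3) + 12)*(-7) = (3*(-3) + 12)*(-7) = (-9 + 12)*(-7) = 3*(-7) = -21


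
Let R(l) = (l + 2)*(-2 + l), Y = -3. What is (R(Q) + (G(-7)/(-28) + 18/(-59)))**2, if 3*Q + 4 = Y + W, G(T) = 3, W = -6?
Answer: 45619406569/221057424 ≈ 206.37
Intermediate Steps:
Q = -13/3 (Q = -4/3 + (-3 - 6)/3 = -4/3 + (1/3)*(-9) = -4/3 - 3 = -13/3 ≈ -4.3333)
R(l) = (-2 + l)*(2 + l) (R(l) = (2 + l)*(-2 + l) = (-2 + l)*(2 + l))
(R(Q) + (G(-7)/(-28) + 18/(-59)))**2 = ((-4 + (-13/3)**2) + (3/(-28) + 18/(-59)))**2 = ((-4 + 169/9) + (3*(-1/28) + 18*(-1/59)))**2 = (133/9 + (-3/28 - 18/59))**2 = (133/9 - 681/1652)**2 = (213587/14868)**2 = 45619406569/221057424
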